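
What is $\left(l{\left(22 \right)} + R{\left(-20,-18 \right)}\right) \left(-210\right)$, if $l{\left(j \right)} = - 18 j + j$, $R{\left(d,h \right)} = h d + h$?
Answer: $6720$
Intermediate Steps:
$R{\left(d,h \right)} = h + d h$ ($R{\left(d,h \right)} = d h + h = h + d h$)
$l{\left(j \right)} = - 17 j$
$\left(l{\left(22 \right)} + R{\left(-20,-18 \right)}\right) \left(-210\right) = \left(\left(-17\right) 22 - 18 \left(1 - 20\right)\right) \left(-210\right) = \left(-374 - -342\right) \left(-210\right) = \left(-374 + 342\right) \left(-210\right) = \left(-32\right) \left(-210\right) = 6720$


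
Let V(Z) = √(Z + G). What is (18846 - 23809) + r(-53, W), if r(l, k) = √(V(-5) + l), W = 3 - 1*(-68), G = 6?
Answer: -4963 + 2*I*√13 ≈ -4963.0 + 7.2111*I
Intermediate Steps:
V(Z) = √(6 + Z) (V(Z) = √(Z + 6) = √(6 + Z))
W = 71 (W = 3 + 68 = 71)
r(l, k) = √(1 + l) (r(l, k) = √(√(6 - 5) + l) = √(√1 + l) = √(1 + l))
(18846 - 23809) + r(-53, W) = (18846 - 23809) + √(1 - 53) = -4963 + √(-52) = -4963 + 2*I*√13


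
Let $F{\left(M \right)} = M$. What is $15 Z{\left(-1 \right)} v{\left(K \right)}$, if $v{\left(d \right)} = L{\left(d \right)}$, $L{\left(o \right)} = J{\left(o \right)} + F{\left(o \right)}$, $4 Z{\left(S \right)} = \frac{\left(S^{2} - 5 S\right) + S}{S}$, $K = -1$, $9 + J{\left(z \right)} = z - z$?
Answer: $\frac{375}{2} \approx 187.5$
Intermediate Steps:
$J{\left(z \right)} = -9$ ($J{\left(z \right)} = -9 + \left(z - z\right) = -9 + 0 = -9$)
$Z{\left(S \right)} = \frac{S^{2} - 4 S}{4 S}$ ($Z{\left(S \right)} = \frac{\left(\left(S^{2} - 5 S\right) + S\right) \frac{1}{S}}{4} = \frac{\left(S^{2} - 4 S\right) \frac{1}{S}}{4} = \frac{\frac{1}{S} \left(S^{2} - 4 S\right)}{4} = \frac{S^{2} - 4 S}{4 S}$)
$L{\left(o \right)} = -9 + o$
$v{\left(d \right)} = -9 + d$
$15 Z{\left(-1 \right)} v{\left(K \right)} = 15 \left(-1 + \frac{1}{4} \left(-1\right)\right) \left(-9 - 1\right) = 15 \left(-1 - \frac{1}{4}\right) \left(-10\right) = 15 \left(- \frac{5}{4}\right) \left(-10\right) = \left(- \frac{75}{4}\right) \left(-10\right) = \frac{375}{2}$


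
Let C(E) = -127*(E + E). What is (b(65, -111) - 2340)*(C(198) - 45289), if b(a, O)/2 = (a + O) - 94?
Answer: 250422220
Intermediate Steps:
b(a, O) = -188 + 2*O + 2*a (b(a, O) = 2*((a + O) - 94) = 2*((O + a) - 94) = 2*(-94 + O + a) = -188 + 2*O + 2*a)
C(E) = -254*E
(b(65, -111) - 2340)*(C(198) - 45289) = ((-188 + 2*(-111) + 2*65) - 2340)*(-254*198 - 45289) = ((-188 - 222 + 130) - 2340)*(-50292 - 45289) = (-280 - 2340)*(-95581) = -2620*(-95581) = 250422220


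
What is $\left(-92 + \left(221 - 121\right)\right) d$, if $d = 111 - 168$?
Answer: $-456$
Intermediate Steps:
$d = -57$
$\left(-92 + \left(221 - 121\right)\right) d = \left(-92 + \left(221 - 121\right)\right) \left(-57\right) = \left(-92 + 100\right) \left(-57\right) = 8 \left(-57\right) = -456$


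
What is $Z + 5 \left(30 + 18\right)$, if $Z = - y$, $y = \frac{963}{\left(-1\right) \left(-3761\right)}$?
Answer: $\frac{901677}{3761} \approx 239.74$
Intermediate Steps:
$y = \frac{963}{3761} \approx 0.25605$
$Z = - \frac{963}{3761}$ ($Z = \left(-1\right) \frac{963}{3761} = - \frac{963}{3761} \approx -0.25605$)
$Z + 5 \left(30 + 18\right) = - \frac{963}{3761} + 5 \left(30 + 18\right) = - \frac{963}{3761} + 5 \cdot 48 = - \frac{963}{3761} + 240 = \frac{901677}{3761}$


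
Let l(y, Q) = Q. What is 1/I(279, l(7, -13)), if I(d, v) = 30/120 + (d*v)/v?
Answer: 4/1117 ≈ 0.0035810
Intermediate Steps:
I(d, v) = ¼ + d (I(d, v) = 30*(1/120) + d = ¼ + d)
1/I(279, l(7, -13)) = 1/(¼ + 279) = 1/(1117/4) = 4/1117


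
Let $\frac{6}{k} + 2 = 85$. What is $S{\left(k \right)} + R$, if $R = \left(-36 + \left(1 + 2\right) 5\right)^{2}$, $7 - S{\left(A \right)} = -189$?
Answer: $637$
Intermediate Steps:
$k = \frac{6}{83}$ ($k = \frac{6}{-2 + 85} = \frac{6}{83} \approx 0.072289$)
$S{\left(A \right)} = 196$ ($S{\left(A \right)} = 7 - -189 = 7 + 189 = 196$)
$R = 441$ ($R = \left(-36 + 3 \cdot 5\right)^{2} = \left(-36 + 15\right)^{2} = \left(-21\right)^{2} = 441$)
$S{\left(k \right)} + R = 196 + 441 = 637$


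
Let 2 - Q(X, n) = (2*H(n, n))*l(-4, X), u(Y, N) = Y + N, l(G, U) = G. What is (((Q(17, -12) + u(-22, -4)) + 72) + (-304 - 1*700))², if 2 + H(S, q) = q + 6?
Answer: 1040400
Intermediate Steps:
H(S, q) = 4 + q (H(S, q) = -2 + (q + 6) = -2 + (6 + q) = 4 + q)
u(Y, N) = N + Y
Q(X, n) = 34 + 8*n (Q(X, n) = 2 - 2*(4 + n)*(-4) = 2 - (8 + 2*n)*(-4) = 2 - (-32 - 8*n) = 2 + (32 + 8*n) = 34 + 8*n)
(((Q(17, -12) + u(-22, -4)) + 72) + (-304 - 1*700))² = ((((34 + 8*(-12)) + (-4 - 22)) + 72) + (-304 - 1*700))² = ((((34 - 96) - 26) + 72) + (-304 - 700))² = (((-62 - 26) + 72) - 1004)² = ((-88 + 72) - 1004)² = (-16 - 1004)² = (-1020)² = 1040400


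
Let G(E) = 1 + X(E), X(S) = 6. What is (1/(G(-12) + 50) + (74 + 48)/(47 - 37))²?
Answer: 12124324/81225 ≈ 149.27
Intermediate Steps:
G(E) = 7 (G(E) = 1 + 6 = 7)
(1/(G(-12) + 50) + (74 + 48)/(47 - 37))² = (1/(7 + 50) + (74 + 48)/(47 - 37))² = (1/57 + 122/10)² = (1/57 + 122*(⅒))² = (1/57 + 61/5)² = (3482/285)² = 12124324/81225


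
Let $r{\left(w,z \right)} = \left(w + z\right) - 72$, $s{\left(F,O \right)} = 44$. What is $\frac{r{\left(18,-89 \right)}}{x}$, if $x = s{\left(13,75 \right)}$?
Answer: $- \frac{13}{4} \approx -3.25$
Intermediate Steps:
$r{\left(w,z \right)} = -72 + w + z$
$x = 44$
$\frac{r{\left(18,-89 \right)}}{x} = \frac{-72 + 18 - 89}{44} = \left(-143\right) \frac{1}{44} = - \frac{13}{4}$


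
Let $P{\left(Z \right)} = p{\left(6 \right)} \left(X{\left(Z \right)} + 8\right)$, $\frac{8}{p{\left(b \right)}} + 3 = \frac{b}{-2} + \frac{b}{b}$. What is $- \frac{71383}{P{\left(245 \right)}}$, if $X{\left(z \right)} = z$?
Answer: $\frac{356915}{2024} \approx 176.34$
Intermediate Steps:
$p{\left(b \right)} = \frac{8}{-2 - \frac{b}{2}}$ ($p{\left(b \right)} = \frac{8}{-3 + \left(\frac{b}{-2} + \frac{b}{b}\right)} = \frac{8}{-3 + \left(b \left(- \frac{1}{2}\right) + 1\right)} = \frac{8}{-3 - \left(-1 + \frac{b}{2}\right)} = \frac{8}{-2 - \frac{b}{2}}$)
$P{\left(Z \right)} = - \frac{64}{5} - \frac{8 Z}{5}$ ($P{\left(Z \right)} = - \frac{16}{4 + 6} \left(Z + 8\right) = - \frac{16}{10} \left(8 + Z\right) = \left(-16\right) \frac{1}{10} \left(8 + Z\right) = - \frac{8 \left(8 + Z\right)}{5} = - \frac{64}{5} - \frac{8 Z}{5}$)
$- \frac{71383}{P{\left(245 \right)}} = - \frac{71383}{- \frac{64}{5} - 392} = - \frac{71383}{- \frac{2024}{5}} = \left(-71383\right) \left(- \frac{5}{2024}\right) = \frac{356915}{2024}$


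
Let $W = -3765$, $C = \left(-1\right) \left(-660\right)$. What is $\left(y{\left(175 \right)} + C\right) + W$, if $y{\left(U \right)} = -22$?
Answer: $-3127$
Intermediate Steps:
$C = 660$
$\left(y{\left(175 \right)} + C\right) + W = \left(-22 + 660\right) - 3765 = 638 - 3765 = -3127$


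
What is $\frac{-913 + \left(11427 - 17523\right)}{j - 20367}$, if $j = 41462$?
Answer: $- \frac{7009}{21095} \approx -0.33226$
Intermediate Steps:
$\frac{-913 + \left(11427 - 17523\right)}{j - 20367} = \frac{-913 + \left(11427 - 17523\right)}{41462 - 20367} = \frac{-913 + \left(11427 - 17523\right)}{21095} = \left(-913 - 6096\right) \frac{1}{21095} = \left(-7009\right) \frac{1}{21095} = - \frac{7009}{21095}$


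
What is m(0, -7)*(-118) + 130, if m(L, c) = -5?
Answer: 720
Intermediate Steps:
m(0, -7)*(-118) + 130 = -5*(-118) + 130 = 590 + 130 = 720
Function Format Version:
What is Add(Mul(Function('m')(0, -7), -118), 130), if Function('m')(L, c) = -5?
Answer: 720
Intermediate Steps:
Add(Mul(Function('m')(0, -7), -118), 130) = Add(Mul(-5, -118), 130) = Add(590, 130) = 720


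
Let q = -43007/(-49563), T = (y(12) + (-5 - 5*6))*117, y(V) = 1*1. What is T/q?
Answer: -197161614/43007 ≈ -4584.4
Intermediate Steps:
y(V) = 1
T = -3978 (T = (1 + (-5 - 5*6))*117 = (1 + (-5 - 30))*117 = (1 - 35)*117 = -34*117 = -3978)
q = 43007/49563 (q = -43007*(-1/49563) = 43007/49563 ≈ 0.86772)
T/q = -3978/43007/49563 = -3978*49563/43007 = -197161614/43007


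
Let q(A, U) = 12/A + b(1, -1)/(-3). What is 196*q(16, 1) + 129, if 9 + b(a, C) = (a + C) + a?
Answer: 2396/3 ≈ 798.67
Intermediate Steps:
b(a, C) = -9 + C + 2*a (b(a, C) = -9 + ((a + C) + a) = -9 + ((C + a) + a) = -9 + (C + 2*a) = -9 + C + 2*a)
q(A, U) = 8/3 + 12/A (q(A, U) = 12/A + (-9 - 1 + 2*1)/(-3) = 12/A + (-9 - 1 + 2)*(-1/3) = 12/A - 8*(-1/3) = 12/A + 8/3 = 8/3 + 12/A)
196*q(16, 1) + 129 = 196*(8/3 + 12/16) + 129 = 196*(8/3 + 12*(1/16)) + 129 = 196*(8/3 + 3/4) + 129 = 196*(41/12) + 129 = 2009/3 + 129 = 2396/3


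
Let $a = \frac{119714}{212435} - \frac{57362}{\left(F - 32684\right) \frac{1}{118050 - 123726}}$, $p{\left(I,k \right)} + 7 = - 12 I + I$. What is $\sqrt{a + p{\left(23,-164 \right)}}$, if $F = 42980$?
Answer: $\frac{\sqrt{2152790591735713215}}{8284965} \approx 177.1$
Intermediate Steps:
$p{\left(I,k \right)} = -7 - 11 I$ ($p{\left(I,k \right)} = -7 + \left(- 12 I + I\right) = -7 - 11 I$)
$a = \frac{261997142951}{8284965}$ ($a = \frac{119714}{212435} - \frac{57362}{\left(42980 - 32684\right) \frac{1}{118050 - 123726}} = 119714 \cdot \frac{1}{212435} - \frac{57362}{10296 \frac{1}{-5676}} = \frac{119714}{212435} - \frac{57362}{10296 \left(- \frac{1}{5676}\right)} = \frac{119714}{212435} - \frac{57362}{- \frac{78}{43}} = \frac{119714}{212435} - - \frac{1233283}{39} = \frac{119714}{212435} + \frac{1233283}{39} = \frac{261997142951}{8284965} \approx 31623.0$)
$\sqrt{a + p{\left(23,-164 \right)}} = \sqrt{\frac{261997142951}{8284965} - 260} = \sqrt{\frac{259843052051}{8284965}} = \frac{\sqrt{2152790591735713215}}{8284965}$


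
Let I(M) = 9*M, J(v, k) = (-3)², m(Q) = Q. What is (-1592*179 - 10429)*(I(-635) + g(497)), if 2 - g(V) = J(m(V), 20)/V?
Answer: 838741379890/497 ≈ 1.6876e+9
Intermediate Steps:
J(v, k) = 9
g(V) = 2 - 9/V
(-1592*179 - 10429)*(I(-635) + g(497)) = (-1592*179 - 10429)*(9*(-635) + (2 - 9/497)) = (-284968 - 10429)*(-5715 + (2 - 9*1/497)) = -295397*(-5715 + (2 - 9/497)) = -295397*(-5715 + 985/497) = -295397*(-2839370/497) = 838741379890/497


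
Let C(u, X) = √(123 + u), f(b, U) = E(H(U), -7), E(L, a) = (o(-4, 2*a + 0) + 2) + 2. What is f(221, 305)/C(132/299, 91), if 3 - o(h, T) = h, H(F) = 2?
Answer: 11*√1226199/12303 ≈ 0.99006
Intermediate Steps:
o(h, T) = 3 - h
E(L, a) = 11 (E(L, a) = ((3 - 1*(-4)) + 2) + 2 = ((3 + 4) + 2) + 2 = (7 + 2) + 2 = 9 + 2 = 11)
f(b, U) = 11
f(221, 305)/C(132/299, 91) = 11/(√(123 + 132/299)) = 11/(√(36909/299)) = 11/((3*√1226199/299)) = 11*(√1226199/12303) = 11*√1226199/12303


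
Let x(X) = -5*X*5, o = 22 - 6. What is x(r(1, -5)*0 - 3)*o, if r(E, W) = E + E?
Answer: 1200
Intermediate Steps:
r(E, W) = 2*E
o = 16
x(X) = -25*X
x(r(1, -5)*0 - 3)*o = -25*((2*1)*0 - 3)*16 = -25*(2*0 - 3)*16 = -25*(0 - 3)*16 = -25*(-3)*16 = 75*16 = 1200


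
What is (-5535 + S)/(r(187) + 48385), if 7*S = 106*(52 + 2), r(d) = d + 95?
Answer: -33021/340669 ≈ -0.096930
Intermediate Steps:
r(d) = 95 + d
S = 5724/7 (S = (106*(52 + 2))/7 = (106*54)/7 = (1/7)*5724 = 5724/7 ≈ 817.71)
(-5535 + S)/(r(187) + 48385) = (-5535 + 5724/7)/((95 + 187) + 48385) = -33021/(7*(282 + 48385)) = -33021/7/48667 = -33021/7*1/48667 = -33021/340669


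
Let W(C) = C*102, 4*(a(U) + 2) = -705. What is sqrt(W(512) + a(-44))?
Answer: sqrt(208183)/2 ≈ 228.14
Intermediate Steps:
a(U) = -713/4 (a(U) = -2 + (1/4)*(-705) = -2 - 705/4 = -713/4)
W(C) = 102*C
sqrt(W(512) + a(-44)) = sqrt(102*512 - 713/4) = sqrt(52224 - 713/4) = sqrt(208183/4) = sqrt(208183)/2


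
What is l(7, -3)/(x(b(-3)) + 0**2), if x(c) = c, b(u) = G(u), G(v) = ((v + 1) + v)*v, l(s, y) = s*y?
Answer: -7/5 ≈ -1.4000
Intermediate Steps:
G(v) = v*(1 + 2*v) (G(v) = ((1 + v) + v)*v = (1 + 2*v)*v = v*(1 + 2*v))
b(u) = u*(1 + 2*u)
l(7, -3)/(x(b(-3)) + 0**2) = (7*(-3))/(-3*(1 + 2*(-3)) + 0**2) = -21/(-3*(1 - 6) + 0) = -21/(-3*(-5) + 0) = -21/(15 + 0) = -21/15 = -21*1/15 = -7/5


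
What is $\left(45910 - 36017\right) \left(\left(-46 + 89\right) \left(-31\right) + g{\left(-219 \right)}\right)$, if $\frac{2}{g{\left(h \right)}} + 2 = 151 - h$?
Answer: $- \frac{2426466003}{184} \approx -1.3187 \cdot 10^{7}$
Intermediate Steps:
$g{\left(h \right)} = \frac{2}{149 - h}$ ($g{\left(h \right)} = \frac{2}{-2 - \left(-151 + h\right)} = \frac{2}{149 - h}$)
$\left(45910 - 36017\right) \left(\left(-46 + 89\right) \left(-31\right) + g{\left(-219 \right)}\right) = \left(45910 - 36017\right) \left(\left(-46 + 89\right) \left(-31\right) - \frac{2}{-149 - 219}\right) = 9893 \left(43 \left(-31\right) - \frac{2}{-368}\right) = 9893 \left(-1333 - - \frac{1}{184}\right) = 9893 \left(-1333 + \frac{1}{184}\right) = 9893 \left(- \frac{245271}{184}\right) = - \frac{2426466003}{184}$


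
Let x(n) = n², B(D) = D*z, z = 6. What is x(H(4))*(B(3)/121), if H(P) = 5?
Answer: 450/121 ≈ 3.7190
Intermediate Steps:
B(D) = 6*D (B(D) = D*6 = 6*D)
x(H(4))*(B(3)/121) = 5²*((6*3)/121) = 25*(18*(1/121)) = 25*(18/121) = 450/121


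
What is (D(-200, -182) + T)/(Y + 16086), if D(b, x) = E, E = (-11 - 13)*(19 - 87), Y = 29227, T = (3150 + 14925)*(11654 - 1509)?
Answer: 183372507/45313 ≈ 4046.8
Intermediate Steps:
T = 183370875 (T = 18075*10145 = 183370875)
E = 1632 (E = -24*(-68) = 1632)
D(b, x) = 1632
(D(-200, -182) + T)/(Y + 16086) = (1632 + 183370875)/(29227 + 16086) = 183372507/45313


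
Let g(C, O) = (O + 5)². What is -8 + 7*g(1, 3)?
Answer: 440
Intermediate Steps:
g(C, O) = (5 + O)²
-8 + 7*g(1, 3) = -8 + 7*(5 + 3)² = -8 + 7*8² = -8 + 7*64 = -8 + 448 = 440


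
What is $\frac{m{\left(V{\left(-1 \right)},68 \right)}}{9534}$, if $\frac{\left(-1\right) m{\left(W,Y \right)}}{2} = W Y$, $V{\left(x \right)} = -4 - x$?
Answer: $\frac{68}{1589} \approx 0.042794$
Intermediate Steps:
$m{\left(W,Y \right)} = - 2 W Y$
$\frac{m{\left(V{\left(-1 \right)},68 \right)}}{9534} = \frac{\left(-2\right) \left(-4 - -1\right) 68}{9534} = \left(-2\right) \left(-4 + 1\right) 68 \cdot \frac{1}{9534} = \left(-2\right) \left(-3\right) 68 \cdot \frac{1}{9534} = 408 \cdot \frac{1}{9534} = \frac{68}{1589}$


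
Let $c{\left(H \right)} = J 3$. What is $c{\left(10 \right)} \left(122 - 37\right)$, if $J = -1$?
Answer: $-255$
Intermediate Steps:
$c{\left(H \right)} = -3$ ($c{\left(H \right)} = \left(-1\right) 3 = -3$)
$c{\left(10 \right)} \left(122 - 37\right) = - 3 \left(122 - 37\right) = \left(-3\right) 85 = -255$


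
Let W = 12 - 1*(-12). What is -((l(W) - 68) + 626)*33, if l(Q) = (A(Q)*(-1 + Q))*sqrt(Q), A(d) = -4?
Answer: -18414 + 6072*sqrt(6) ≈ -3540.7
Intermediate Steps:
W = 24 (W = 12 + 12 = 24)
l(Q) = sqrt(Q)*(4 - 4*Q) (l(Q) = (-4*(-1 + Q))*sqrt(Q) = (4 - 4*Q)*sqrt(Q) = sqrt(Q)*(4 - 4*Q))
-((l(W) - 68) + 626)*33 = -((4*sqrt(24)*(1 - 1*24) - 68) + 626)*33 = -((4*(2*sqrt(6))*(1 - 24) - 68) + 626)*33 = -((4*(2*sqrt(6))*(-23) - 68) + 626)*33 = -((-184*sqrt(6) - 68) + 626)*33 = -((-68 - 184*sqrt(6)) + 626)*33 = -(558 - 184*sqrt(6))*33 = -(18414 - 6072*sqrt(6)) = -18414 + 6072*sqrt(6)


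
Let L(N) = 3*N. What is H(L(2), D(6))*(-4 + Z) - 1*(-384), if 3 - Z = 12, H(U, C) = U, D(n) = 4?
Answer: 306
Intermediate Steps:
Z = -9 (Z = 3 - 1*12 = 3 - 12 = -9)
H(L(2), D(6))*(-4 + Z) - 1*(-384) = (3*2)*(-4 - 9) - 1*(-384) = 6*(-13) + 384 = -78 + 384 = 306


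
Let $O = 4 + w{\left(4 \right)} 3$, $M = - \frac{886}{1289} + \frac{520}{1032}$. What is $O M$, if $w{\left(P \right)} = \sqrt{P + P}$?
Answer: $- \frac{122036}{166281} - \frac{61018 \sqrt{2}}{55427} \approx -2.2908$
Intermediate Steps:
$M = - \frac{30509}{166281}$ ($M = \left(-886\right) \frac{1}{1289} + 520 \cdot \frac{1}{1032} = - \frac{886}{1289} + \frac{65}{129} = - \frac{30509}{166281} \approx -0.18348$)
$w{\left(P \right)} = \sqrt{2} \sqrt{P}$ ($w{\left(P \right)} = \sqrt{2 P} = \sqrt{2} \sqrt{P}$)
$O = 4 + 6 \sqrt{2}$ ($O = 4 + \sqrt{2} \sqrt{4} \cdot 3 = 4 + \sqrt{2} \cdot 2 \cdot 3 = 4 + 2 \sqrt{2} \cdot 3 = 4 + 6 \sqrt{2} \approx 12.485$)
$O M = \left(4 + 6 \sqrt{2}\right) \left(- \frac{30509}{166281}\right) = - \frac{122036}{166281} - \frac{61018 \sqrt{2}}{55427}$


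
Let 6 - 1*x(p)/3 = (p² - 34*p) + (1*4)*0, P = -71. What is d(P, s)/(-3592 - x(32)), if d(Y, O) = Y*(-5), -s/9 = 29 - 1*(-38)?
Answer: -355/3802 ≈ -0.093372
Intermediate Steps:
x(p) = 18 - 3*p² + 102*p (x(p) = 18 - 3*((p² - 34*p) + (1*4)*0) = 18 - 3*((p² - 34*p) + 4*0) = 18 - 3*((p² - 34*p) + 0) = 18 - 3*(p² - 34*p) = 18 + (-3*p² + 102*p) = 18 - 3*p² + 102*p)
s = -603 (s = -9*(29 - 1*(-38)) = -9*(29 + 38) = -9*67 = -603)
d(Y, O) = -5*Y
d(P, s)/(-3592 - x(32)) = (-5*(-71))/(-3592 - (18 - 3*32² + 102*32)) = 355/(-3592 - (18 - 3*1024 + 3264)) = 355/(-3592 - (18 - 3072 + 3264)) = 355/(-3592 - 1*210) = 355/(-3592 - 210) = 355/(-3802) = 355*(-1/3802) = -355/3802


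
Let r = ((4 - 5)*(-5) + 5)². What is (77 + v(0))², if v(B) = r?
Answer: 31329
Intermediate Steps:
r = 100 (r = (-1*(-5) + 5)² = (5 + 5)² = 10² = 100)
v(B) = 100
(77 + v(0))² = (77 + 100)² = 177² = 31329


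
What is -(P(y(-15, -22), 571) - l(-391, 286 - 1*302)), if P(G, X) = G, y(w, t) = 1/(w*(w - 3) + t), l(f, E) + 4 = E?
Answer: -4961/248 ≈ -20.004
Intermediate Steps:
l(f, E) = -4 + E
y(w, t) = 1/(t + w*(-3 + w)) (y(w, t) = 1/(w*(-3 + w) + t) = 1/(t + w*(-3 + w)))
-(P(y(-15, -22), 571) - l(-391, 286 - 1*302)) = -(1/(-22 + (-15)**2 - 3*(-15)) - (-4 + (286 - 1*302))) = -(1/(-22 + 225 + 45) - (-4 + (286 - 302))) = -(1/248 - (-4 - 16)) = -(1/248 - 1*(-20)) = -(1/248 + 20) = -1*4961/248 = -4961/248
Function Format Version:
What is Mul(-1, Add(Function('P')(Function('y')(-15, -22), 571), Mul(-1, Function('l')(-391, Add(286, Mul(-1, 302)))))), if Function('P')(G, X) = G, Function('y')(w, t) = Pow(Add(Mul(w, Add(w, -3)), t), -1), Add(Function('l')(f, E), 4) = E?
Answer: Rational(-4961, 248) ≈ -20.004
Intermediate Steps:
Function('l')(f, E) = Add(-4, E)
Function('y')(w, t) = Pow(Add(t, Mul(w, Add(-3, w))), -1) (Function('y')(w, t) = Pow(Add(Mul(w, Add(-3, w)), t), -1) = Pow(Add(t, Mul(w, Add(-3, w))), -1))
Mul(-1, Add(Function('P')(Function('y')(-15, -22), 571), Mul(-1, Function('l')(-391, Add(286, Mul(-1, 302)))))) = Mul(-1, Add(Pow(Add(-22, Pow(-15, 2), Mul(-3, -15)), -1), Mul(-1, Add(-4, Add(286, Mul(-1, 302)))))) = Mul(-1, Add(Pow(Add(-22, 225, 45), -1), Mul(-1, Add(-4, Add(286, -302))))) = Mul(-1, Add(Pow(248, -1), Mul(-1, Add(-4, -16)))) = Mul(-1, Add(Rational(1, 248), Mul(-1, -20))) = Mul(-1, Add(Rational(1, 248), 20)) = Mul(-1, Rational(4961, 248)) = Rational(-4961, 248)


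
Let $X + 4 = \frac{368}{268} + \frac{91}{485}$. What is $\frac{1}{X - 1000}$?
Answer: $- \frac{32495}{32574263} \approx -0.00099757$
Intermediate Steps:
$X = - \frac{79263}{32495}$ ($X = -4 + \left(\frac{368}{268} + \frac{91}{485}\right) = -4 + \left(368 \cdot \frac{1}{268} + 91 \cdot \frac{1}{485}\right) = -4 + \left(\frac{92}{67} + \frac{91}{485}\right) = -4 + \frac{50717}{32495} = - \frac{79263}{32495} \approx -2.4392$)
$\frac{1}{X - 1000} = \frac{1}{- \frac{79263}{32495} - 1000} = \frac{1}{- \frac{32574263}{32495}} = - \frac{32495}{32574263}$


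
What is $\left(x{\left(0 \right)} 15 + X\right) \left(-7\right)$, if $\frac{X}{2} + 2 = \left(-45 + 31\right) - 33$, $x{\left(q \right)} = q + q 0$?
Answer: $686$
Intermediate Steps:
$x{\left(q \right)} = q$ ($x{\left(q \right)} = q + 0 = q$)
$X = -98$ ($X = -4 + 2 \left(\left(-45 + 31\right) - 33\right) = -4 + 2 \left(-14 - 33\right) = -4 + 2 \left(-47\right) = -4 - 94 = -98$)
$\left(x{\left(0 \right)} 15 + X\right) \left(-7\right) = \left(0 \cdot 15 - 98\right) \left(-7\right) = \left(0 - 98\right) \left(-7\right) = \left(-98\right) \left(-7\right) = 686$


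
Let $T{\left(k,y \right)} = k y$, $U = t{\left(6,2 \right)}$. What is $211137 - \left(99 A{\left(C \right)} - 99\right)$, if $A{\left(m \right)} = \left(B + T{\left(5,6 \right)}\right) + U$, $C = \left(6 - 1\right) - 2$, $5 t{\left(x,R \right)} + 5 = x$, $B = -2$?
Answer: $\frac{1042221}{5} \approx 2.0844 \cdot 10^{5}$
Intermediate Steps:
$t{\left(x,R \right)} = -1 + \frac{x}{5}$
$U = \frac{1}{5}$ ($U = -1 + \frac{1}{5} \cdot 6 = -1 + \frac{6}{5} = \frac{1}{5} \approx 0.2$)
$C = 3$ ($C = 5 - 2 = 3$)
$A{\left(m \right)} = \frac{141}{5}$ ($A{\left(m \right)} = \left(-2 + 5 \cdot 6\right) + \frac{1}{5} = \left(-2 + 30\right) + \frac{1}{5} = 28 + \frac{1}{5} = \frac{141}{5}$)
$211137 - \left(99 A{\left(C \right)} - 99\right) = 211137 - \left(99 \cdot \frac{141}{5} - 99\right) = 211137 - \left(\frac{13959}{5} - 99\right) = 211137 - \frac{13464}{5} = \frac{1042221}{5}$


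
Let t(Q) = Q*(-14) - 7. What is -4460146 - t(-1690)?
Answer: -4483799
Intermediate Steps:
t(Q) = -7 - 14*Q (t(Q) = -14*Q - 7 = -7 - 14*Q)
-4460146 - t(-1690) = -4460146 - (-7 - 14*(-1690)) = -4460146 - (-7 + 23660) = -4460146 - 1*23653 = -4460146 - 23653 = -4483799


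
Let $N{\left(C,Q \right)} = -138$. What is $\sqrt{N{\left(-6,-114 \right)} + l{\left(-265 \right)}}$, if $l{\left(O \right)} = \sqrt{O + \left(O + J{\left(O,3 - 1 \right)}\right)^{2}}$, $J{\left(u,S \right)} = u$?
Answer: $\sqrt{-138 + \sqrt{280635}} \approx 19.793$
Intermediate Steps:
$l{\left(O \right)} = \sqrt{O + 4 O^{2}}$ ($l{\left(O \right)} = \sqrt{O + \left(O + O\right)^{2}} = \sqrt{O + \left(2 O\right)^{2}} = \sqrt{O + 4 O^{2}}$)
$\sqrt{N{\left(-6,-114 \right)} + l{\left(-265 \right)}} = \sqrt{-138 + \sqrt{- 265 \left(1 + 4 \left(-265\right)\right)}} = \sqrt{-138 + \sqrt{- 265 \left(1 - 1060\right)}} = \sqrt{-138 + \sqrt{\left(-265\right) \left(-1059\right)}} = \sqrt{-138 + \sqrt{280635}}$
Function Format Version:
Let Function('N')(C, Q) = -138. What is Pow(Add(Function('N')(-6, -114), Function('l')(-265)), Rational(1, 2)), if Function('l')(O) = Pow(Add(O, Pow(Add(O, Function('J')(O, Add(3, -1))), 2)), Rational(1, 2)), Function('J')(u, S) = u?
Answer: Pow(Add(-138, Pow(280635, Rational(1, 2))), Rational(1, 2)) ≈ 19.793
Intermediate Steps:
Function('l')(O) = Pow(Add(O, Mul(4, Pow(O, 2))), Rational(1, 2)) (Function('l')(O) = Pow(Add(O, Pow(Add(O, O), 2)), Rational(1, 2)) = Pow(Add(O, Pow(Mul(2, O), 2)), Rational(1, 2)) = Pow(Add(O, Mul(4, Pow(O, 2))), Rational(1, 2)))
Pow(Add(Function('N')(-6, -114), Function('l')(-265)), Rational(1, 2)) = Pow(Add(-138, Pow(Mul(-265, Add(1, Mul(4, -265))), Rational(1, 2))), Rational(1, 2)) = Pow(Add(-138, Pow(Mul(-265, Add(1, -1060)), Rational(1, 2))), Rational(1, 2)) = Pow(Add(-138, Pow(Mul(-265, -1059), Rational(1, 2))), Rational(1, 2)) = Pow(Add(-138, Pow(280635, Rational(1, 2))), Rational(1, 2))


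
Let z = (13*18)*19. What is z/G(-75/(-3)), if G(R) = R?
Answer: 4446/25 ≈ 177.84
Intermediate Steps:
z = 4446 (z = 234*19 = 4446)
z/G(-75/(-3)) = 4446/((-75/(-3))) = 4446/((-75*(-⅓))) = 4446/25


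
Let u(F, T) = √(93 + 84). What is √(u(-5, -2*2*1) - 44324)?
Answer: √(-44324 + √177) ≈ 210.5*I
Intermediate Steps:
u(F, T) = √177
√(u(-5, -2*2*1) - 44324) = √(√177 - 44324) = √(-44324 + √177)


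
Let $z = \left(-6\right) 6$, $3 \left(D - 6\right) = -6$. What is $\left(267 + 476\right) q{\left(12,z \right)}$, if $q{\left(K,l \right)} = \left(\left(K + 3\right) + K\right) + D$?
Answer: $23033$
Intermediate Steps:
$D = 4$ ($D = 6 + \frac{1}{3} \left(-6\right) = 6 - 2 = 4$)
$z = -36$
$q{\left(K,l \right)} = 7 + 2 K$ ($q{\left(K,l \right)} = \left(\left(K + 3\right) + K\right) + 4 = \left(\left(3 + K\right) + K\right) + 4 = \left(3 + 2 K\right) + 4 = 7 + 2 K$)
$\left(267 + 476\right) q{\left(12,z \right)} = \left(267 + 476\right) \left(7 + 2 \cdot 12\right) = 743 \left(7 + 24\right) = 743 \cdot 31 = 23033$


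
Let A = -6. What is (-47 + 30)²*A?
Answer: -1734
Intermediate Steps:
(-47 + 30)²*A = (-47 + 30)²*(-6) = (-17)²*(-6) = 289*(-6) = -1734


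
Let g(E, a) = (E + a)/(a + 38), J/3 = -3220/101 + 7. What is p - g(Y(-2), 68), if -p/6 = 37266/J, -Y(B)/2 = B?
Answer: 398879328/133189 ≈ 2994.8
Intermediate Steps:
Y(B) = -2*B
J = -7539/101 (J = 3*(-3220/101 + 7) = 3*(-2513/101) = -7539/101 ≈ -74.644)
g(E, a) = (E + a)/(38 + a)
p = 7527732/2513 (p = -223596/(-7539/101) = -223596*(-101)/7539 = -6*(-1254622/2513) = 7527732/2513 ≈ 2995.5)
p - g(Y(-2), 68) = 7527732/2513 - (-2*(-2) + 68)/(38 + 68) = 7527732/2513 - (4 + 68)/106 = 7527732/2513 - 72/106 = 7527732/2513 - 1*36/53 = 7527732/2513 - 36/53 = 398879328/133189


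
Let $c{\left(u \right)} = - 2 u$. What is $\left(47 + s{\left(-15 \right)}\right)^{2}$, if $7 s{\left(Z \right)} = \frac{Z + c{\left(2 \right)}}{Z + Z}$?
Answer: $\frac{97792321}{44100} \approx 2217.5$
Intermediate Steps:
$s{\left(Z \right)} = \frac{-4 + Z}{14 Z}$ ($s{\left(Z \right)} = \frac{\left(Z - 4\right) \frac{1}{Z + Z}}{7} = \frac{\left(Z - 4\right) \frac{1}{2 Z}}{7} = \frac{\left(-4 + Z\right) \frac{1}{2 Z}}{7} = \frac{\frac{1}{2} \frac{1}{Z} \left(-4 + Z\right)}{7} = \frac{-4 + Z}{14 Z}$)
$\left(47 + s{\left(-15 \right)}\right)^{2} = \left(47 + \frac{-4 - 15}{14 \left(-15\right)}\right)^{2} = \left(47 + \frac{1}{14} \left(- \frac{1}{15}\right) \left(-19\right)\right)^{2} = \left(47 + \frac{19}{210}\right)^{2} = \left(\frac{9889}{210}\right)^{2} = \frac{97792321}{44100}$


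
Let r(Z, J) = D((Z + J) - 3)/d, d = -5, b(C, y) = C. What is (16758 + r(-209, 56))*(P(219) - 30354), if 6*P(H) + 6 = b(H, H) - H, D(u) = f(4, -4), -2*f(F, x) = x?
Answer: -508676948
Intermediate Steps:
f(F, x) = -x/2
D(u) = 2 (D(u) = -½*(-4) = 2)
r(Z, J) = -⅖ (r(Z, J) = 2/(-5) = 2*(-⅕) = -⅖)
P(H) = -1 (P(H) = -1 + (H - H)/6 = -1 + (⅙)*0 = -1 + 0 = -1)
(16758 + r(-209, 56))*(P(219) - 30354) = (16758 - ⅖)*(-1 - 30354) = (83788/5)*(-30355) = -508676948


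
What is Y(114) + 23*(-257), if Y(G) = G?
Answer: -5797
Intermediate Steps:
Y(114) + 23*(-257) = 114 + 23*(-257) = 114 - 5911 = -5797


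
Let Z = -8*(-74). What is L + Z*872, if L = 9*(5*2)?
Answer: 516314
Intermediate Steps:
Z = 592
L = 90 (L = 9*10 = 90)
L + Z*872 = 90 + 592*872 = 90 + 516224 = 516314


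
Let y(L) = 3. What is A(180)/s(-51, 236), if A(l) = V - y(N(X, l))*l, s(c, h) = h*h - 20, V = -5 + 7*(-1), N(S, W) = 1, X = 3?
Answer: -138/13919 ≈ -0.0099145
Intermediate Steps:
V = -12 (V = -5 - 7 = -12)
s(c, h) = -20 + h**2 (s(c, h) = h**2 - 20 = -20 + h**2)
A(l) = -12 - 3*l
A(180)/s(-51, 236) = (-12 - 3*180)/(-20 + 236**2) = (-12 - 540)/(-20 + 55696) = -552/55676 = -552*1/55676 = -138/13919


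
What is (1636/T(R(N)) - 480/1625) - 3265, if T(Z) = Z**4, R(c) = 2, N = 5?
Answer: -4111959/1300 ≈ -3163.0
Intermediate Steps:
(1636/T(R(N)) - 480/1625) - 3265 = (1636/(2**4) - 480/1625) - 3265 = (1636/16 - 480*1/1625) - 3265 = (1636*(1/16) - 96/325) - 3265 = (409/4 - 96/325) - 3265 = 132541/1300 - 3265 = -4111959/1300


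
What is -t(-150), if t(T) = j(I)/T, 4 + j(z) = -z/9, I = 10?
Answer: -23/675 ≈ -0.034074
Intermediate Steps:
j(z) = -4 - z/9
t(T) = -46/(9*T) (t(T) = (-4 - 1/9*10)/T = (-4 - 10/9)/T = -46/(9*T))
-t(-150) = -(-46)/(9*(-150)) = -(-46)*(-1)/(9*150) = -1*23/675 = -23/675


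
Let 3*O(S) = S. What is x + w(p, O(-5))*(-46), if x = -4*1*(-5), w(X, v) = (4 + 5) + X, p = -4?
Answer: -210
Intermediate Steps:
O(S) = S/3
w(X, v) = 9 + X
x = 20 (x = -4*(-5) = 20)
x + w(p, O(-5))*(-46) = 20 + (9 - 4)*(-46) = 20 + 5*(-46) = 20 - 230 = -210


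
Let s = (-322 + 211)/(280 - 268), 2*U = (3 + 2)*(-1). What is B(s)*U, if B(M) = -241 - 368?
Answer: 3045/2 ≈ 1522.5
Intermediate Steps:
U = -5/2 (U = ((3 + 2)*(-1))/2 = (5*(-1))/2 = (1/2)*(-5) = -5/2 ≈ -2.5000)
s = -37/4 (s = -111/12 = -111*1/12 = -37/4 ≈ -9.2500)
B(M) = -609
B(s)*U = -609*(-5/2) = 3045/2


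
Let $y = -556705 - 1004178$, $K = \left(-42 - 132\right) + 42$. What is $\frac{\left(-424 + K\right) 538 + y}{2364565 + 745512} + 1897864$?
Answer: $\frac{5902501315517}{3110077} \approx 1.8979 \cdot 10^{6}$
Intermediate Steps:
$K = -132$ ($K = -174 + 42 = -132$)
$y = -1560883$ ($y = -556705 - 1004178 = -1560883$)
$\frac{\left(-424 + K\right) 538 + y}{2364565 + 745512} + 1897864 = \frac{\left(-424 - 132\right) 538 - 1560883}{2364565 + 745512} + 1897864 = \frac{\left(-556\right) 538 - 1560883}{3110077} + 1897864 = \left(-299128 - 1560883\right) \frac{1}{3110077} + 1897864 = \left(-1860011\right) \frac{1}{3110077} + 1897864 = - \frac{1860011}{3110077} + 1897864 = \frac{5902501315517}{3110077}$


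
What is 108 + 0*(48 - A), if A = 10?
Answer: 108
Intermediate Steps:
108 + 0*(48 - A) = 108 + 0*(48 - 1*10) = 108 + 0*(48 - 10) = 108 + 0*38 = 108 + 0 = 108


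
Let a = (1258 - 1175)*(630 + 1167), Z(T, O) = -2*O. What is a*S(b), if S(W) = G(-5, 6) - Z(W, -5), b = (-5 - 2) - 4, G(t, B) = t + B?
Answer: -1342359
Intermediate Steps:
G(t, B) = B + t
b = -11 (b = -7 - 4 = -11)
S(W) = -9 (S(W) = (6 - 5) - (-2)*(-5) = 1 - 1*10 = 1 - 10 = -9)
a = 149151 (a = 83*1797 = 149151)
a*S(b) = 149151*(-9) = -1342359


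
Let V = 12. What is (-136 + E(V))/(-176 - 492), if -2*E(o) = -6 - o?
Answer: 127/668 ≈ 0.19012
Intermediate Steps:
E(o) = 3 + o/2 (E(o) = -(-6 - o)/2 = 3 + o/2)
(-136 + E(V))/(-176 - 492) = (-136 + (3 + (½)*12))/(-176 - 492) = (-136 + (3 + 6))/(-668) = (-136 + 9)*(-1/668) = -127*(-1/668) = 127/668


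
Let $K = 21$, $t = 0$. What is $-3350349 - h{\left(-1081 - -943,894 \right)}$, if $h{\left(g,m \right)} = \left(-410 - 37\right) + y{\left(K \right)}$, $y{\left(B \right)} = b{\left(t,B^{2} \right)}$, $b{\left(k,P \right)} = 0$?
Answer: $-3349902$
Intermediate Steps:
$y{\left(B \right)} = 0$
$h{\left(g,m \right)} = -447$ ($h{\left(g,m \right)} = \left(-410 - 37\right) + 0 = -447 + 0 = -447$)
$-3350349 - h{\left(-1081 - -943,894 \right)} = -3350349 - -447 = -3350349 + 447 = -3349902$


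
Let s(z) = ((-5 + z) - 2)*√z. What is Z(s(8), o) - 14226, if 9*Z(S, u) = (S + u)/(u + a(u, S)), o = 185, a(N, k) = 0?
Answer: -128033/9 + 2*√2/1665 ≈ -14226.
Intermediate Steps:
s(z) = √z*(-7 + z) (s(z) = (-7 + z)*√z = √z*(-7 + z))
Z(S, u) = (S + u)/(9*u) (Z(S, u) = ((S + u)/(u + 0))/9 = ((S + u)/u)/9 = (S + u)/(9*u))
Z(s(8), o) - 14226 = (⅑)*(√8*(-7 + 8) + 185)/185 - 14226 = (⅑)*(1/185)*((2*√2)*1 + 185) - 14226 = (⅑)*(1/185)*(2*√2 + 185) - 14226 = (⅑)*(1/185)*(185 + 2*√2) - 14226 = (⅑ + 2*√2/1665) - 14226 = -128033/9 + 2*√2/1665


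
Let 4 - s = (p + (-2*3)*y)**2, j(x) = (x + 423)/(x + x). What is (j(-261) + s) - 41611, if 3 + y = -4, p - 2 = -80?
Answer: -1244196/29 ≈ -42903.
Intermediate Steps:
p = -78 (p = 2 - 80 = -78)
y = -7 (y = -3 - 4 = -7)
j(x) = (423 + x)/(2*x) (j(x) = (423 + x)/((2*x)) = (423 + x)*(1/(2*x)) = (423 + x)/(2*x))
s = -1292 (s = 4 - (-78 - 2*3*(-7))**2 = 4 - (-78 - 6*(-7))**2 = 4 - (-78 + 42)**2 = 4 - 1*(-36)**2 = 4 - 1*1296 = 4 - 1296 = -1292)
(j(-261) + s) - 41611 = ((1/2)*(423 - 261)/(-261) - 1292) - 41611 = ((1/2)*(-1/261)*162 - 1292) - 41611 = (-9/29 - 1292) - 41611 = -37477/29 - 41611 = -1244196/29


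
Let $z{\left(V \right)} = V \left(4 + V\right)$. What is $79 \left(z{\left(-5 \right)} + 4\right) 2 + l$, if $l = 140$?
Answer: $1562$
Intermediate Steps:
$79 \left(z{\left(-5 \right)} + 4\right) 2 + l = 79 \left(- 5 \left(4 - 5\right) + 4\right) 2 + 140 = 79 \left(\left(-5\right) \left(-1\right) + 4\right) 2 + 140 = 79 \left(5 + 4\right) 2 + 140 = 79 \cdot 9 \cdot 2 + 140 = 79 \cdot 18 + 140 = 1422 + 140 = 1562$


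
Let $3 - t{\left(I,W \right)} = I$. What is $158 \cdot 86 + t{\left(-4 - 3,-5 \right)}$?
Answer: $13598$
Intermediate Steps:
$t{\left(I,W \right)} = 3 - I$
$158 \cdot 86 + t{\left(-4 - 3,-5 \right)} = 158 \cdot 86 + \left(3 - \left(-4 - 3\right)\right) = 13588 + \left(3 - \left(-4 - 3\right)\right) = 13588 + \left(3 - -7\right) = 13588 + \left(3 + 7\right) = 13588 + 10 = 13598$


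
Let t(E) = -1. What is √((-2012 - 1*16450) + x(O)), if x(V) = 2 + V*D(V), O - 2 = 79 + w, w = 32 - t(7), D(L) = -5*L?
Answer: 4*I*√5215 ≈ 288.86*I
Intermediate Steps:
w = 33 (w = 32 - 1*(-1) = 32 + 1 = 33)
O = 114 (O = 2 + (79 + 33) = 2 + 112 = 114)
x(V) = 2 - 5*V² (x(V) = 2 + V*(-5*V) = 2 - 5*V²)
√((-2012 - 1*16450) + x(O)) = √((-2012 - 1*16450) + (2 - 5*114²)) = √((-2012 - 16450) + (2 - 5*12996)) = √(-18462 + (2 - 64980)) = √(-18462 - 64978) = √(-83440) = 4*I*√5215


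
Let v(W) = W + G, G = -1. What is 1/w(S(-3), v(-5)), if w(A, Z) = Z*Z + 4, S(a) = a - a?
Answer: 1/40 ≈ 0.025000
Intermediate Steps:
S(a) = 0
v(W) = -1 + W (v(W) = W - 1 = -1 + W)
w(A, Z) = 4 + Z**2 (w(A, Z) = Z**2 + 4 = 4 + Z**2)
1/w(S(-3), v(-5)) = 1/(4 + (-1 - 5)**2) = 1/(4 + (-6)**2) = 1/(4 + 36) = 1/40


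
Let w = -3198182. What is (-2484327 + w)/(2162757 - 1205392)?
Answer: -5682509/957365 ≈ -5.9356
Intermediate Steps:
(-2484327 + w)/(2162757 - 1205392) = (-2484327 - 3198182)/(2162757 - 1205392) = -5682509/957365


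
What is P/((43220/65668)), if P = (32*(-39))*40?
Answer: -163907328/2161 ≈ -75848.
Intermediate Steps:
P = -49920 (P = -1248*40 = -49920)
P/((43220/65668)) = -49920/(43220/65668) = -49920/(43220*(1/65668)) = -49920/10805/16417 = -49920*16417/10805 = -163907328/2161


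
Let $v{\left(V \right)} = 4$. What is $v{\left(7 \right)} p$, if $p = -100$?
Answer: $-400$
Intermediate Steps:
$v{\left(7 \right)} p = 4 \left(-100\right) = -400$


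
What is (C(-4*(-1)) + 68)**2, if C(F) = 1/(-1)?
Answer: 4489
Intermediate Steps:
C(F) = -1
(C(-4*(-1)) + 68)**2 = (-1 + 68)**2 = 67**2 = 4489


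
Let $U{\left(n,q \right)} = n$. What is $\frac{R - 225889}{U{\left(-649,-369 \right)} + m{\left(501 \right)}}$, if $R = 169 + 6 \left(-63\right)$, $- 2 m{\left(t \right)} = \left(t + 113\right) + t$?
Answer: $\frac{452196}{2413} \approx 187.4$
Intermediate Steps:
$m{\left(t \right)} = - \frac{113}{2} - t$ ($m{\left(t \right)} = - \frac{\left(t + 113\right) + t}{2} = - \frac{\left(113 + t\right) + t}{2} = - \frac{113 + 2 t}{2} = - \frac{113}{2} - t$)
$R = -209$ ($R = 169 - 378 = -209$)
$\frac{R - 225889}{U{\left(-649,-369 \right)} + m{\left(501 \right)}} = \frac{-209 - 225889}{-649 - \frac{1115}{2}} = - \frac{226098}{-649 - \frac{1115}{2}} = - \frac{226098}{- \frac{2413}{2}} = \left(-226098\right) \left(- \frac{2}{2413}\right) = \frac{452196}{2413}$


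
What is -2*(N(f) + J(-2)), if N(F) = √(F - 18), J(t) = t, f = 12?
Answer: 4 - 2*I*√6 ≈ 4.0 - 4.899*I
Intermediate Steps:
N(F) = √(-18 + F)
-2*(N(f) + J(-2)) = -2*(√(-18 + 12) - 2) = -2*(√(-6) - 2) = -2*(I*√6 - 2) = -2*(-2 + I*√6) = 4 - 2*I*√6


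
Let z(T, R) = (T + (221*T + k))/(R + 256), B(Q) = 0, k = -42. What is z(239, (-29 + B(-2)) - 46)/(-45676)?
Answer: -13254/2066839 ≈ -0.0064127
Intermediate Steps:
z(T, R) = (-42 + 222*T)/(256 + R) (z(T, R) = (T + (221*T - 42))/(R + 256) = (T + (-42 + 221*T))/(256 + R) = (-42 + 222*T)/(256 + R))
z(239, (-29 + B(-2)) - 46)/(-45676) = (6*(-7 + 37*239)/(256 + ((-29 + 0) - 46)))/(-45676) = (6*(-7 + 8843)/(256 + (-29 - 46)))*(-1/45676) = (6*8836/(256 - 75))*(-1/45676) = (6*8836/181)*(-1/45676) = (6*(1/181)*8836)*(-1/45676) = (53016/181)*(-1/45676) = -13254/2066839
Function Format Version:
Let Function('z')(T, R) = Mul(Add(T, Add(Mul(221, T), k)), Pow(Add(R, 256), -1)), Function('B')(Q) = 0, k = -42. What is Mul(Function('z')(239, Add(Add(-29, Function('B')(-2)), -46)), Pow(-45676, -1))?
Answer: Rational(-13254, 2066839) ≈ -0.0064127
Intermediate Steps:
Function('z')(T, R) = Mul(Pow(Add(256, R), -1), Add(-42, Mul(222, T))) (Function('z')(T, R) = Mul(Add(T, Add(Mul(221, T), -42)), Pow(Add(R, 256), -1)) = Mul(Add(T, Add(-42, Mul(221, T))), Pow(Add(256, R), -1)) = Mul(Add(-42, Mul(222, T)), Pow(Add(256, R), -1)) = Mul(Pow(Add(256, R), -1), Add(-42, Mul(222, T))))
Mul(Function('z')(239, Add(Add(-29, Function('B')(-2)), -46)), Pow(-45676, -1)) = Mul(Mul(6, Pow(Add(256, Add(Add(-29, 0), -46)), -1), Add(-7, Mul(37, 239))), Pow(-45676, -1)) = Mul(Mul(6, Pow(Add(256, Add(-29, -46)), -1), Add(-7, 8843)), Rational(-1, 45676)) = Mul(Mul(6, Pow(Add(256, -75), -1), 8836), Rational(-1, 45676)) = Mul(Mul(6, Pow(181, -1), 8836), Rational(-1, 45676)) = Mul(Mul(6, Rational(1, 181), 8836), Rational(-1, 45676)) = Mul(Rational(53016, 181), Rational(-1, 45676)) = Rational(-13254, 2066839)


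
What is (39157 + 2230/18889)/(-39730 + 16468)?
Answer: -739638803/439395918 ≈ -1.6833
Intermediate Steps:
(39157 + 2230/18889)/(-39730 + 16468) = (39157 + 2230*(1/18889))/(-23262) = (39157 + 2230/18889)*(-1/23262) = (739638803/18889)*(-1/23262) = -739638803/439395918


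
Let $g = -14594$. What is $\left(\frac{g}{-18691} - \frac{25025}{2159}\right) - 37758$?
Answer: $- \frac{1524117619531}{40353869} \approx -37769.0$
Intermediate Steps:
$\left(\frac{g}{-18691} - \frac{25025}{2159}\right) - 37758 = \left(- \frac{14594}{-18691} - \frac{25025}{2159}\right) - 37758 = \left(\left(-14594\right) \left(- \frac{1}{18691}\right) - \frac{25025}{2159}\right) - 37758 = \left(\frac{14594}{18691} - \frac{25025}{2159}\right) - 37758 = - \frac{436233829}{40353869} - 37758 = - \frac{1524117619531}{40353869}$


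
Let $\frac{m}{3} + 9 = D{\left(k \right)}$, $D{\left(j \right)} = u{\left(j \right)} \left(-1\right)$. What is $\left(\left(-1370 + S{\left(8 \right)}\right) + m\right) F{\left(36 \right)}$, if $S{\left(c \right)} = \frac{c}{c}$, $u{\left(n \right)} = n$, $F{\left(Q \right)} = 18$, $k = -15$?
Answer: $-24318$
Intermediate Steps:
$D{\left(j \right)} = - j$ ($D{\left(j \right)} = j \left(-1\right) = - j$)
$m = 18$ ($m = -27 + 3 \left(\left(-1\right) \left(-15\right)\right) = -27 + 3 \cdot 15 = -27 + 45 = 18$)
$S{\left(c \right)} = 1$
$\left(\left(-1370 + S{\left(8 \right)}\right) + m\right) F{\left(36 \right)} = \left(\left(-1370 + 1\right) + 18\right) 18 = \left(-1369 + 18\right) 18 = \left(-1351\right) 18 = -24318$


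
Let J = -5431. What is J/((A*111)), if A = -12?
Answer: 5431/1332 ≈ 4.0773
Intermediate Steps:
J/((A*111)) = -5431/((-12*111)) = -5431/(-1332) = -5431*(-1/1332) = 5431/1332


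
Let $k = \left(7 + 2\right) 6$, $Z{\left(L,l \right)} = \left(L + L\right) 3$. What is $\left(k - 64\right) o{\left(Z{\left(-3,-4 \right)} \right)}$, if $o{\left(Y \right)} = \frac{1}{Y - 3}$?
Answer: $\frac{10}{21} \approx 0.47619$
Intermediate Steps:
$Z{\left(L,l \right)} = 6 L$ ($Z{\left(L,l \right)} = 2 L 3 = 6 L$)
$k = 54$ ($k = 9 \cdot 6 = 54$)
$o{\left(Y \right)} = \frac{1}{-3 + Y}$
$\left(k - 64\right) o{\left(Z{\left(-3,-4 \right)} \right)} = \frac{54 - 64}{-3 + 6 \left(-3\right)} = - \frac{10}{-3 - 18} = - \frac{10}{-21} = \left(-10\right) \left(- \frac{1}{21}\right) = \frac{10}{21}$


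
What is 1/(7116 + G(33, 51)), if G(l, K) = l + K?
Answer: 1/7200 ≈ 0.00013889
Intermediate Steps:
G(l, K) = K + l
1/(7116 + G(33, 51)) = 1/(7116 + (51 + 33)) = 1/(7116 + 84) = 1/7200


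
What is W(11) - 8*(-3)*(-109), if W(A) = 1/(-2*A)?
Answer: -57553/22 ≈ -2616.0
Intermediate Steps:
W(A) = -1/(2*A)
W(11) - 8*(-3)*(-109) = -½/11 - 8*(-3)*(-109) = -½*1/11 + 24*(-109) = -1/22 - 2616 = -57553/22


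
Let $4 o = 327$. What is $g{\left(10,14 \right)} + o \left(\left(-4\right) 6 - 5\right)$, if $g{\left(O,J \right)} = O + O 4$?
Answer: $- \frac{9283}{4} \approx -2320.8$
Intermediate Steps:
$o = \frac{327}{4}$ ($o = \frac{1}{4} \cdot 327 = \frac{327}{4} \approx 81.75$)
$g{\left(O,J \right)} = 5 O$ ($g{\left(O,J \right)} = O + 4 O = 5 O$)
$g{\left(10,14 \right)} + o \left(\left(-4\right) 6 - 5\right) = 5 \cdot 10 + \frac{327 \left(\left(-4\right) 6 - 5\right)}{4} = 50 + \frac{327 \left(-24 - 5\right)}{4} = 50 + \frac{327}{4} \left(-29\right) = 50 - \frac{9483}{4} = - \frac{9283}{4}$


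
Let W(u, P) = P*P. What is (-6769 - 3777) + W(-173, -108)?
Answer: 1118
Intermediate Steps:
W(u, P) = P²
(-6769 - 3777) + W(-173, -108) = (-6769 - 3777) + (-108)² = -10546 + 11664 = 1118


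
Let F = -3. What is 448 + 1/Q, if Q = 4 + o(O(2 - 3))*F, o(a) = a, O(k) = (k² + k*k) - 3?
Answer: 3137/7 ≈ 448.14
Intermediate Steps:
O(k) = -3 + 2*k² (O(k) = (k² + k²) - 3 = 2*k² - 3 = -3 + 2*k²)
Q = 7 (Q = 4 + (-3 + 2*(2 - 3)²)*(-3) = 4 + (-3 + 2*(-1)²)*(-3) = 4 + (-3 + 2*1)*(-3) = 4 + (-3 + 2)*(-3) = 4 - 1*(-3) = 4 + 3 = 7)
448 + 1/Q = 448 + 1/7 = 448 + ⅐ = 3137/7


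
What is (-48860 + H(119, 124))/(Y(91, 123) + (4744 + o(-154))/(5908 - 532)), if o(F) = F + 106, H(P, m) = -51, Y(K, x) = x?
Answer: -32868192/83243 ≈ -394.85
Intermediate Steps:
o(F) = 106 + F
(-48860 + H(119, 124))/(Y(91, 123) + (4744 + o(-154))/(5908 - 532)) = (-48860 - 51)/(123 + (4744 + (106 - 154))/(5908 - 532)) = -48911/(123 + (4744 - 48)/5376) = -48911/(123 + 4696*(1/5376)) = -48911/(123 + 587/672) = -48911/83243/672 = -48911*672/83243 = -32868192/83243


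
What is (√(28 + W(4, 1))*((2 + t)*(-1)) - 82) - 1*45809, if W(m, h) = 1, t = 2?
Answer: -45891 - 4*√29 ≈ -45913.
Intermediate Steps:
(√(28 + W(4, 1))*((2 + t)*(-1)) - 82) - 1*45809 = (√(28 + 1)*((2 + 2)*(-1)) - 82) - 1*45809 = (√29*(4*(-1)) - 82) - 45809 = (√29*(-4) - 82) - 45809 = (-4*√29 - 82) - 45809 = (-82 - 4*√29) - 45809 = -45891 - 4*√29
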